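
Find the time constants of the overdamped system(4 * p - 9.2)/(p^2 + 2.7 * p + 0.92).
Overdamped: real poles at -0.4, -2.3. τ = -1/pole → τ₁ = 2.5, τ₂ = 0.4348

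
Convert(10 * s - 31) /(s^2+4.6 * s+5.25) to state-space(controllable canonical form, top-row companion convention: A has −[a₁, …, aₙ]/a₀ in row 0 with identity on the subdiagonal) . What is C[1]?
Reachable canonical form: C = numerator coefficients (right-aligned, zero-padded to length n).
num = 10*s - 31, C = [[10, -31]].
C[1] = -31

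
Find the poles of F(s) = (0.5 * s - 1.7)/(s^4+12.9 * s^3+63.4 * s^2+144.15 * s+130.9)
Set denominator = 0: s^4 + 12.9*s^3 + 63.4*s^2 + 144.15*s + 130.9 = (s + 3.5)(s + 4.4)(s^2 + 5*s + 8.5) = 0 → Poles: -2.5 + 1.5j, -2.5 - 1.5j, -3.5, -4.4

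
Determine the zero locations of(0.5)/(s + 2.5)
Numerator is a nonzero constant (0.5) → Zeros: none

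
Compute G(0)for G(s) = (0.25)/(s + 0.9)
DC gain = G(0) = num(0)/den(0) = 0.25/0.9 = 0.2778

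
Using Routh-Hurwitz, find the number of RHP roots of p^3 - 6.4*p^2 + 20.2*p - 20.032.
Routh array:
p^3: [1, 20.2]; p^2: [-6.4, -20.032]; p^1: [17.07]; p^0: [-20.032]
First column: [1, -6.4, 17.07, -20.032]. Sign changes = RHP roots = 3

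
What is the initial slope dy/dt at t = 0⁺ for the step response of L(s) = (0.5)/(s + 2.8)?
IVT: y'(0⁺) = lim_{s→∞} s²·Y(s) = lim_{s→∞} s·L(s).
deg(num) = 0, deg(den) = 1, relative degree = 1, so s·L(s) → (leading num)/(leading den) = 0.5/1 = 0.5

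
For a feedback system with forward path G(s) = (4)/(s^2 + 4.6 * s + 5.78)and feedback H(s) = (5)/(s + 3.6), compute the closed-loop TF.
Closed-loop T = G/(1+GH).
Numerator: G_num * H_den = 4*s + 14.4.
Denominator: G_den * H_den + G_num * H_num = (s^3 + 8.2*s^2 + 22.34*s + 20.808) + (20) = s^3 + 8.2*s^2 + 22.34*s + 40.808.
T(s) = (4*s + 14.4)/(s^3 + 8.2*s^2 + 22.34*s + 40.808)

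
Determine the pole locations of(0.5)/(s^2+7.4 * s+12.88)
Set denominator = 0: s^2 + 7.4*s + 12.88 = (s + 4.6)(s + 2.8) = 0 → Poles: -2.8, -4.6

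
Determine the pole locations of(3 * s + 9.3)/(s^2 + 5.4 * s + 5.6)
Set denominator = 0: s^2 + 5.4*s + 5.6 = (s + 4)(s + 1.4) = 0 → Poles: -1.4, -4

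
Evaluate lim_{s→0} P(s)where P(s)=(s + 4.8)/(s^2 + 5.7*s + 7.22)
DC gain = P(0) = num(0)/den(0) = 4.8/7.22 = 0.6648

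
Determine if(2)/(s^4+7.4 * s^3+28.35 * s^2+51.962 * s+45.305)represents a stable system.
Denominator: s^4 + 7.4*s^3 + 28.35*s^2 + 51.962*s + 45.305 = (s^2 + 3.2*s + 4.25)(s^2 + 4.2*s + 10.66). Poles: -1.6 + 1.3j, -1.6 - 1.3j, -2.1 + 2.5j, -2.1 - 2.5j. All Re(p)<0: Yes (stable)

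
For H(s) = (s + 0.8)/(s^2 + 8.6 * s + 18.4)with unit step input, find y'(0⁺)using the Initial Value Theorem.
IVT: y'(0⁺) = lim_{s→∞} s²·Y(s) = lim_{s→∞} s·H(s).
deg(num) = 1, deg(den) = 2, relative degree = 1, so s·H(s) → (leading num)/(leading den) = 1/1 = 1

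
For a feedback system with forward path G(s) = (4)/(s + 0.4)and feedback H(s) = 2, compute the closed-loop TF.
Closed-loop T = G/(1+GH).
Numerator: G_num * H_den = 4.
Denominator: G_den * H_den + G_num * H_num = (s + 0.4) + (8) = s + 8.4.
T(s) = (4)/(s + 8.4)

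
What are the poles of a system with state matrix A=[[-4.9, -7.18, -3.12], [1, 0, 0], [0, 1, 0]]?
Eigenvalues solve det(λI - A) = 0.
Characteristic polynomial: λ^3 + 4.9*λ^2 + 7.18*λ + 3.12 = 0.
Factor: (λ + 1.5)(λ + 0.8)(λ + 2.6) = 0.
Roots: -0.8, -1.5, -2.6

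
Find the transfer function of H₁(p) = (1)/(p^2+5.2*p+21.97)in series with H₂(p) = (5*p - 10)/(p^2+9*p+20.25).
Series: H = H₁ · H₂ = (n₁·n₂)/(d₁·d₂).
Num: n₁·n₂ = 5*p - 10. Den: d₁·d₂ = p^4 + 14.2*p^3 + 89.02*p^2 + 303.03*p + 444.8925.
H(p) = (5*p - 10)/(p^4 + 14.2*p^3 + 89.02*p^2 + 303.03*p + 444.8925)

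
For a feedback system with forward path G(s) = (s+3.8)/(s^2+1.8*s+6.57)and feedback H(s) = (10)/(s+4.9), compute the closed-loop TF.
Closed-loop T = G/(1+GH).
Numerator: G_num * H_den = s^2 + 8.7*s + 18.62.
Denominator: G_den * H_den + G_num * H_num = (s^3 + 6.7*s^2 + 15.39*s + 32.193) + (10*s + 38) = s^3 + 6.7*s^2 + 25.39*s + 70.193.
T(s) = (s^2 + 8.7*s + 18.62)/(s^3 + 6.7*s^2 + 25.39*s + 70.193)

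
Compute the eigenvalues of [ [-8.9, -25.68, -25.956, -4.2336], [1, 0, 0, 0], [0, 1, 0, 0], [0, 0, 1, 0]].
Eigenvalues solve det(λI - A) = 0.
Characteristic polynomial: λ^4 + 8.9*λ^3 + 25.68*λ^2 + 25.956*λ + 4.2336 = 0.
Factor: (λ + 2.4)(λ + 4.2)(λ + 2.1)(λ + 0.2) = 0.
Roots: -0.2, -2.1, -2.4, -4.2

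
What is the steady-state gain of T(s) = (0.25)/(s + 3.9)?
DC gain = T(0) = num(0)/den(0) = 0.25/3.9 = 0.0641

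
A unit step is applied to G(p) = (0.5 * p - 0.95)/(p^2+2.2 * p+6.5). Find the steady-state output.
FVT: lim_{t→∞} y(t) = lim_{p→0} p*Y(p) where Y(p) = G(p)/p.
= lim_{p→0} G(p) = G(0) = num(0)/den(0) = -0.95/6.5 = -0.1462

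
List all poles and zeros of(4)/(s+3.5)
Set denominator = 0: s + 3.5 = 0 → Poles: -3.5
Numerator is a nonzero constant (4) → Zeros: none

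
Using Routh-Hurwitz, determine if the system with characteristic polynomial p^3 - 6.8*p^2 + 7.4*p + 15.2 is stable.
Routh array:
p^3: [1, 7.4]; p^2: [-6.8, 15.2]; p^1: [9.63529]; p^0: [15.2]
First column: [1, -6.8, 9.63529, 15.2]. Sign changes = 2.
No, unstable (2 RHP root(s))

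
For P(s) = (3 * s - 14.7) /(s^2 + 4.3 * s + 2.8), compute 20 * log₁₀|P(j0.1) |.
Substitute s = j*0.1: P(j0.1) = -5.13038 + 0.898231j.
|P(j0.1)| = sqrt(Re² + Im²) = 5.208.
20*log₁₀(5.208) = 14.33 dB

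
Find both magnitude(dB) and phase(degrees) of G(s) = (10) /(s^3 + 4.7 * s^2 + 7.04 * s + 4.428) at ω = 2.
Substitute s = j*2: G(j2) = -0.590175 - 0.249671j.
|G| = 20*log₁₀(sqrt(Re²+Im²)) = -3.87 dB.
∠G = atan2(Im, Re) = -157.07°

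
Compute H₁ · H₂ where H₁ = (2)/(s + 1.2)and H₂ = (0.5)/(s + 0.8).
Series: H = H₁ · H₂ = (n₁·n₂)/(d₁·d₂).
Num: n₁·n₂ = 1. Den: d₁·d₂ = s^2 + 2*s + 0.96.
H(s) = (1)/(s^2 + 2*s + 0.96)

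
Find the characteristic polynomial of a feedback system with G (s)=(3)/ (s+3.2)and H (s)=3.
Characteristic poly = G_den * H_den + G_num * H_num = (s + 3.2) + (9) = s + 12.2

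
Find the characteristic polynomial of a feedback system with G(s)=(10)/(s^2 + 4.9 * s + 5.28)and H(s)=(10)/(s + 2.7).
Characteristic poly = G_den * H_den + G_num * H_num = (s^3 + 7.6*s^2 + 18.51*s + 14.256) + (100) = s^3 + 7.6*s^2 + 18.51*s + 114.256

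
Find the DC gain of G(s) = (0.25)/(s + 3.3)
DC gain = G(0) = num(0)/den(0) = 0.25/3.3 = 0.07576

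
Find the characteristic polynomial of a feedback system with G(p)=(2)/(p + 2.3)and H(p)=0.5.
Characteristic poly = G_den * H_den + G_num * H_num = (p + 2.3) + (1) = p + 3.3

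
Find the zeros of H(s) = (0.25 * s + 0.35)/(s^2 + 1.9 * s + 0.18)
Set numerator = 0: 0.25*s + 0.35 = 0 → Zeros: -1.4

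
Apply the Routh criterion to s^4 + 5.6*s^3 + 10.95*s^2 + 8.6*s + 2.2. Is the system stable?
Routh array:
s^4: [1, 10.95, 2.2]; s^3: [5.6, 8.6]; s^2: [9.41429, 2.2]; s^1: [7.29135]; s^0: [2.2]
First column: [1, 5.6, 9.41429, 7.29135, 2.2]. Sign changes = 0.
Yes, stable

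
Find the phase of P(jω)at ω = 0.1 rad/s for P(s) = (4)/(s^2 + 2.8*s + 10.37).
Substitute s = j*0.1: P(j0.1) = 0.385819 - 0.0104275j.
∠P(j0.1) = atan2(Im, Re) = atan2(-0.0104275, 0.385819) = -1.55°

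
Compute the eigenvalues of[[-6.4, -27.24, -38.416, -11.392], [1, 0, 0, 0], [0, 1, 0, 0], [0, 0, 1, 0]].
Eigenvalues solve det(λI - A) = 0.
Characteristic polynomial: λ^4 + 6.4*λ^3 + 27.24*λ^2 + 38.416*λ + 11.392 = 0.
Factor: (λ + 1.6)(λ + 0.4)(λ^2 + 4.4*λ + 17.8) = 0.
Roots: -0.4, -1.6, -2.2 + 3.6j, -2.2 - 3.6j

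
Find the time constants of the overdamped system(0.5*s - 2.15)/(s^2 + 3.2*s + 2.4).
Overdamped: real poles at -2, -1.2. τ = -1/pole → τ₁ = 0.5, τ₂ = 0.8333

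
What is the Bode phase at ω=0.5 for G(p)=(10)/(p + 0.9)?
Substitute p = j*0.5: G(j0.5) = 8.49057 - 4.71698j.
∠G(j0.5) = atan2(Im, Re) = atan2(-4.71698, 8.49057) = -29.05°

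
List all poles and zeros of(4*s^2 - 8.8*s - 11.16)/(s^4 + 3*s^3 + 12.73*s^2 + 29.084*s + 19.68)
Set denominator = 0: s^4 + 3*s^3 + 12.73*s^2 + 29.084*s + 19.68 = (s + 1.6)(s + 1.2)(s^2 + 0.2*s + 10.25) = 0 → Poles: -0.1 + 3.2j, -0.1 - 3.2j, -1.2, -1.6
Set numerator = 0: 4*s^2 - 8.8*s - 11.16 = 4*(s + 0.9)(s - 3.1) = 0 → Zeros: -0.9, 3.1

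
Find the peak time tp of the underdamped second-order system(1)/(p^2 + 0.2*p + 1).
Standard form: ωn²/(p²+2ζωn·p+ωn²) → ωn = 1, ζ = 0.1.
ωd = ωn·√(1-ζ²) = 1·√(1-0.1²) = 0.995.
tp = π/ωd = π/0.995 = 3.157 s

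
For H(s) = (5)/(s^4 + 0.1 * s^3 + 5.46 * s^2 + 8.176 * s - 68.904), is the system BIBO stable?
Denominator: s^4 + 0.1*s^3 + 5.46*s^2 + 8.176*s - 68.904 = (s - 2.2)(s + 2.7)(s^2 - 0.4*s + 11.6). Poles: -2.7, 0.2 + 3.4j, 0.2 - 3.4j, 2.2. All Re(p)<0: No (unstable)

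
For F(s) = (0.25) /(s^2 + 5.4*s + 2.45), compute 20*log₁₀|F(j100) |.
Substitute s = j*100: F(j100) = -2.49334e-05 - 1.34673e-06j.
|F(j100)| = sqrt(Re² + Im²) = 2.497e-05.
20*log₁₀(2.497e-05) = -92.05 dB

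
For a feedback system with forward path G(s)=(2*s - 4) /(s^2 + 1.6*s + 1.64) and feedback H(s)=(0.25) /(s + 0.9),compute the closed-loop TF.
Closed-loop T = G/(1+GH).
Numerator: G_num * H_den = 2*s^2 - 2.2*s - 3.6.
Denominator: G_den * H_den + G_num * H_num = (s^3 + 2.5*s^2 + 3.08*s + 1.476) + (0.5*s - 1) = s^3 + 2.5*s^2 + 3.58*s + 0.476.
T(s) = (2*s^2 - 2.2*s - 3.6)/(s^3 + 2.5*s^2 + 3.58*s + 0.476)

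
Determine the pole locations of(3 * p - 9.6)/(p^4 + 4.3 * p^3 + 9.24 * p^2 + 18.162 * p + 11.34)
Set denominator = 0: p^4 + 4.3*p^3 + 9.24*p^2 + 18.162*p + 11.34 = (p + 0.9)(p + 2.8)(p^2 + 0.6*p + 4.5) = 0 → Poles: -0.3 + 2.1j, -0.3 - 2.1j, -0.9, -2.8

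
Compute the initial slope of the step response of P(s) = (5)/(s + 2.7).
IVT: y'(0⁺) = lim_{s→∞} s²·Y(s) = lim_{s→∞} s·P(s).
deg(num) = 0, deg(den) = 1, relative degree = 1, so s·P(s) → (leading num)/(leading den) = 5/1 = 5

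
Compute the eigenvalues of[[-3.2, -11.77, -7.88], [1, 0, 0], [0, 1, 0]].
Eigenvalues solve det(λI - A) = 0.
Characteristic polynomial: λ^3 + 3.2*λ^2 + 11.77*λ + 7.88 = 0.
Factor: (λ + 0.8)(λ^2 + 2.4*λ + 9.85) = 0.
Roots: -0.8, -1.2 + 2.9j, -1.2 - 2.9j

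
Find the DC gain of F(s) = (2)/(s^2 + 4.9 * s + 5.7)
DC gain = F(0) = num(0)/den(0) = 2/5.7 = 0.3509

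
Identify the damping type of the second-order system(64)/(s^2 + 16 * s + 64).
Standard form: ωn²/(s²+2ζωn·s+ωn²) gives ωn=8, ζ=1.
Critically damped (ζ = 1)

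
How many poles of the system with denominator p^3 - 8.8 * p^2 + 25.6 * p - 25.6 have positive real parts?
p^3 - 8.8*p^2 + 25.6*p - 25.6 = (p - 4)(p^2 - 4.8*p + 6.4). Poles: 2.4 + 0.8j, 2.4 - 0.8j, 4. RHP poles (Re>0): 3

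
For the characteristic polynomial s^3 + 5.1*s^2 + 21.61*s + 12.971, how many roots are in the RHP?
s^3 + 5.1*s^2 + 21.61*s + 12.971 = (s + 0.7)(s^2 + 4.4*s + 18.53). Poles: -0.7, -2.2 + 3.7j, -2.2 - 3.7j. RHP poles (Re>0): 0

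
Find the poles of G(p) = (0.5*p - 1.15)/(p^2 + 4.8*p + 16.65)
Set denominator = 0: p^2 + 4.8*p + 16.65 = 0 → Poles: -2.4 + 3.3j, -2.4 - 3.3j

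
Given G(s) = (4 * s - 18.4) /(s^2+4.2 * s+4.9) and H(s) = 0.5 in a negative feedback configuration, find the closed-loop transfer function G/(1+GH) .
Closed-loop T = G/(1+GH).
Numerator: G_num * H_den = 4*s - 18.4.
Denominator: G_den * H_den + G_num * H_num = (s^2 + 4.2*s + 4.9) + (2*s - 9.2) = s^2 + 6.2*s - 4.3.
T(s) = (4*s - 18.4)/(s^2 + 6.2*s - 4.3)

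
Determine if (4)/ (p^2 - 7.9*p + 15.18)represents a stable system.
Denominator: p^2 - 7.9*p + 15.18 = (p - 3.3)(p - 4.6). Poles: 3.3, 4.6. All Re(p)<0: No (unstable)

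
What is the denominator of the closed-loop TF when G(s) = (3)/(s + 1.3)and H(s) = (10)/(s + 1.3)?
Characteristic poly = G_den * H_den + G_num * H_num = (s^2 + 2.6*s + 1.69) + (30) = s^2 + 2.6*s + 31.69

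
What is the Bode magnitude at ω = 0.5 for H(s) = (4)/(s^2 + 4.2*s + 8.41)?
Substitute s = j*0.5: H(j0.5) = 0.459747 - 0.118317j.
|H(j0.5)| = sqrt(Re² + Im²) = 0.4747.
20*log₁₀(0.4747) = -6.47 dB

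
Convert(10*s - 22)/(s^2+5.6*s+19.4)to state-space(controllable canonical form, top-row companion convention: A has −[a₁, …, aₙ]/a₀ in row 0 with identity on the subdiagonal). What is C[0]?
Reachable canonical form: C = numerator coefficients (right-aligned, zero-padded to length n).
num = 10*s - 22, C = [[10, -22]].
C[0] = 10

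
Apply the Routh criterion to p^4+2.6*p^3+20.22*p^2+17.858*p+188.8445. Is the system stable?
Routh array:
p^4: [1, 20.22, 188.8445]; p^3: [2.6, 17.858]; p^2: [13.3515, 188.8445]; p^1: [-18.9165]; p^0: [188.8445]
First column: [1, 2.6, 13.3515, -18.9165, 188.8445]. Sign changes = 2.
No, unstable (2 RHP root(s))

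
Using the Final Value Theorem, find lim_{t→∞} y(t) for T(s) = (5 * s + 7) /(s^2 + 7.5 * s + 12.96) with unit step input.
FVT: lim_{t→∞} y(t) = lim_{s→0} s*Y(s) where Y(s) = T(s)/s.
= lim_{s→0} T(s) = T(0) = num(0)/den(0) = 7/12.96 = 0.5401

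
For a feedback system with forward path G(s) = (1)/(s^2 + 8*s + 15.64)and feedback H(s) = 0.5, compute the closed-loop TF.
Closed-loop T = G/(1+GH).
Numerator: G_num * H_den = 1.
Denominator: G_den * H_den + G_num * H_num = (s^2 + 8*s + 15.64) + (0.5) = s^2 + 8*s + 16.14.
T(s) = (1)/(s^2 + 8*s + 16.14)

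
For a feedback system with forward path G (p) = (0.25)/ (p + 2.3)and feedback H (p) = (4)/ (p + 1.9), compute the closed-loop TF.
Closed-loop T = G/(1+GH).
Numerator: G_num * H_den = 0.25*p + 0.475.
Denominator: G_den * H_den + G_num * H_num = (p^2 + 4.2*p + 4.37) + (1) = p^2 + 4.2*p + 5.37.
T(p) = (0.25*p + 0.475)/(p^2 + 4.2*p + 5.37)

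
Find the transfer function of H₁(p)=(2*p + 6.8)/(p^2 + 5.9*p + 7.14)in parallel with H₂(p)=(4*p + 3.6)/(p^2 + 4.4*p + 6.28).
Parallel: H = H₁ + H₂ = (n₁·d₂ + n₂·d₁)/(d₁·d₂).
n₁·d₂ = 2*p^3 + 15.6*p^2 + 42.48*p + 42.704. n₂·d₁ = 4*p^3 + 27.2*p^2 + 49.8*p + 25.704. Sum = 6*p^3 + 42.8*p^2 + 92.28*p + 68.408. d₁·d₂ = p^4 + 10.3*p^3 + 39.38*p^2 + 68.468*p + 44.8392.
H(p) = (6*p^3 + 42.8*p^2 + 92.28*p + 68.408)/(p^4 + 10.3*p^3 + 39.38*p^2 + 68.468*p + 44.8392)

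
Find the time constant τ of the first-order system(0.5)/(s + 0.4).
First-order system: τ = -1/pole. Pole = -0.4. τ = -1/(-0.4) = 2.5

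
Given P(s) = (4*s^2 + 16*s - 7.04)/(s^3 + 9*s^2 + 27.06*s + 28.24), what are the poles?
Set denominator = 0: s^3 + 9*s^2 + 27.06*s + 28.24 = (s + 4)(s^2 + 5*s + 7.06) = 0 → Poles: -2.5 + 0.9j, -2.5 - 0.9j, -4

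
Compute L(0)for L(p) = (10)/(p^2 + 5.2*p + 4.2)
DC gain = L(0) = num(0)/den(0) = 10/4.2 = 2.381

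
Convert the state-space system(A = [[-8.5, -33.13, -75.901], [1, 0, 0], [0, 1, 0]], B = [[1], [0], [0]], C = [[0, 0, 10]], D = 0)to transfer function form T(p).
T(p) = C(pI - A)⁻¹B + D.
Characteristic polynomial det(pI - A) = p^3 + 8.5*p^2 + 33.13*p + 75.901.
Numerator from C·adj(pI-A)·B + D·det(pI-A) = 10.
T(p) = (10)/(p^3 + 8.5*p^2 + 33.13*p + 75.901)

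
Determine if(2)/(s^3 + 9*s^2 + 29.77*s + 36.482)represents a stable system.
Denominator: s^3 + 9*s^2 + 29.77*s + 36.482 = (s + 3.4)(s^2 + 5.6*s + 10.73). Poles: -2.8 + 1.7j, -2.8 - 1.7j, -3.4. All Re(p)<0: Yes (stable)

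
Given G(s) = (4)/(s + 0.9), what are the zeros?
Numerator is a nonzero constant (4) → Zeros: none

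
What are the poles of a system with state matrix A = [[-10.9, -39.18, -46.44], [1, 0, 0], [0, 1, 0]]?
Eigenvalues solve det(λI - A) = 0.
Characteristic polynomial: λ^3 + 10.9*λ^2 + 39.18*λ + 46.44 = 0.
Factor: (λ + 4.3)(λ + 3)(λ + 3.6) = 0.
Roots: -3, -3.6, -4.3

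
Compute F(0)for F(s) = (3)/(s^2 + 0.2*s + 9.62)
DC gain = F(0) = num(0)/den(0) = 3/9.62 = 0.3119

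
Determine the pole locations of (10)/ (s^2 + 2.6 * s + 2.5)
Set denominator = 0: s^2 + 2.6*s + 2.5 = 0 → Poles: -1.3 + 0.9j, -1.3 - 0.9j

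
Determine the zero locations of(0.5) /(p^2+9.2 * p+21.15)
Numerator is a nonzero constant (0.5) → Zeros: none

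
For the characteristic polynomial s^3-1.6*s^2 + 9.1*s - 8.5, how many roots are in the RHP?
s^3 - 1.6*s^2 + 9.1*s - 8.5 = (s - 1)(s^2 - 0.6*s + 8.5). Poles: 0.3 + 2.9j, 0.3 - 2.9j, 1. RHP poles (Re>0): 3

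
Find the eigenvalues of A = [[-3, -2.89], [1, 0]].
Eigenvalues solve det(λI - A) = 0.
Characteristic polynomial: λ^2 + 3*λ + 2.89 = 0.
Roots: -1.5 + 0.8j, -1.5 - 0.8j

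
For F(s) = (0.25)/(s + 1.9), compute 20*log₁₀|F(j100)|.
Substitute s = j*100: F(j100) = 4.74829e-05 - 0.0024991j.
|F(j100)| = sqrt(Re² + Im²) = 0.0025.
20*log₁₀(0.0025) = -52.04 dB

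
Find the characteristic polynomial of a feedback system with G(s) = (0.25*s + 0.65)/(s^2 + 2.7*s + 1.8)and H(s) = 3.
Characteristic poly = G_den * H_den + G_num * H_num = (s^2 + 2.7*s + 1.8) + (0.75*s + 1.95) = s^2 + 3.45*s + 3.75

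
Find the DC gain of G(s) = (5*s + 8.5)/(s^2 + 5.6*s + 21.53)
DC gain = G(0) = num(0)/den(0) = 8.5/21.53 = 0.3948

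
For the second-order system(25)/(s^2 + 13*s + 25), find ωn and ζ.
Standard form: ωn²/(s²+2ζωn·s+ωn²).
const=25=ωn² → ωn=5, s coeff=13=2ζωn → ζ=1.3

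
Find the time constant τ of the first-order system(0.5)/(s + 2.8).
First-order system: τ = -1/pole. Pole = -2.8. τ = -1/(-2.8) = 0.3571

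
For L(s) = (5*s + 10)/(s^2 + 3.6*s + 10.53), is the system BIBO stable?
Denominator: s^2 + 3.6*s + 10.53. Poles: -1.8 + 2.7j, -1.8 - 2.7j. All Re(p)<0: Yes (stable)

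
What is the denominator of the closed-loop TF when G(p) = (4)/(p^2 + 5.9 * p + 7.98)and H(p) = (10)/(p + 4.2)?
Characteristic poly = G_den * H_den + G_num * H_num = (p^3 + 10.1*p^2 + 32.76*p + 33.516) + (40) = p^3 + 10.1*p^2 + 32.76*p + 73.516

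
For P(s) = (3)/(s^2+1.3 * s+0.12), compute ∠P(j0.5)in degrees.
Substitute s = j*0.5: P(j0.5) = -0.887574 - 4.43787j.
∠P(j0.5) = atan2(Im, Re) = atan2(-4.43787, -0.887574) = -101.31°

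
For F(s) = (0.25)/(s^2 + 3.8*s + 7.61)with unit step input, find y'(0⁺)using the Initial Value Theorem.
IVT: y'(0⁺) = lim_{s→∞} s²·Y(s) = lim_{s→∞} s·F(s).
deg(num) = 0, deg(den) = 2, relative degree = 2 ≥ 2, so s·F(s) → 0. Initial slope = 0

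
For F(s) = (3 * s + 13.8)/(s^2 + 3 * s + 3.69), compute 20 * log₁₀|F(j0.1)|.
Substitute s = j*0.1: F(j0.1) = 3.73184 - 0.222705j.
|F(j0.1)| = sqrt(Re² + Im²) = 3.738.
20*log₁₀(3.738) = 11.45 dB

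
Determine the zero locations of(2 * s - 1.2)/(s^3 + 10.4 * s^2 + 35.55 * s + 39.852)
Set numerator = 0: 2*s - 1.2 = 0 → Zeros: 0.6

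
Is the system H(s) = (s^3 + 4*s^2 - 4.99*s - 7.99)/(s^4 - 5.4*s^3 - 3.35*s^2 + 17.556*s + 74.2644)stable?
Denominator: s^4 - 5.4*s^3 - 3.35*s^2 + 17.556*s + 74.2644 = (s - 4.2)(s - 4.2)(s^2 + 3*s + 4.21). Poles: -1.5 + 1.4j, -1.5 - 1.4j, 4.2, 4.2. All Re(p)<0: No (unstable)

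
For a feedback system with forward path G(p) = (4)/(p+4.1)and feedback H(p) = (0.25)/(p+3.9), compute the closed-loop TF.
Closed-loop T = G/(1+GH).
Numerator: G_num * H_den = 4*p + 15.6.
Denominator: G_den * H_den + G_num * H_num = (p^2 + 8*p + 15.99) + (1) = p^2 + 8*p + 16.99.
T(p) = (4*p + 15.6)/(p^2 + 8*p + 16.99)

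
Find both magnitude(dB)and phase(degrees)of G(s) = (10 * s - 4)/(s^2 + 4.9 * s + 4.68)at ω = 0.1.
Substitute s = j*0.1: G(j0.1) = -0.824981 + 0.300694j.
|G| = 20*log₁₀(sqrt(Re²+Im²)) = -1.13 dB.
∠G = atan2(Im, Re) = 159.97°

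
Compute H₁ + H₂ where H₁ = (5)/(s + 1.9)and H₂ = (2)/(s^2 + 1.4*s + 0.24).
Parallel: H = H₁ + H₂ = (n₁·d₂ + n₂·d₁)/(d₁·d₂).
n₁·d₂ = 5*s^2 + 7*s + 1.2. n₂·d₁ = 2*s + 3.8. Sum = 5*s^2 + 9*s + 5. d₁·d₂ = s^3 + 3.3*s^2 + 2.9*s + 0.456.
H(s) = (5*s^2 + 9*s + 5)/(s^3 + 3.3*s^2 + 2.9*s + 0.456)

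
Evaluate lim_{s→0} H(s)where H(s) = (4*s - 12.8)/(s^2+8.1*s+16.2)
DC gain = H(0) = num(0)/den(0) = -12.8/16.2 = -0.7901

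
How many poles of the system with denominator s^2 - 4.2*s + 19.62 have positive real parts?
Poles: 2.1 + 3.9j, 2.1 - 3.9j. RHP poles (Re>0): 2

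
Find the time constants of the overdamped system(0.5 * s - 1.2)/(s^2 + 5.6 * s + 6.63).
Overdamped: real poles at -1.7, -3.9. τ = -1/pole → τ₁ = 0.5882, τ₂ = 0.2564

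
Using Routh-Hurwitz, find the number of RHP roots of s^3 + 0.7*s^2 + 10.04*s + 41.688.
Routh array:
s^3: [1, 10.04]; s^2: [0.7, 41.688]; s^1: [-49.5143]; s^0: [41.688]
First column: [1, 0.7, -49.5143, 41.688]. Sign changes = RHP roots = 2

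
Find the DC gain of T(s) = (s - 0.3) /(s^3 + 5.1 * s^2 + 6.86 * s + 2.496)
DC gain = T(0) = num(0)/den(0) = -0.3/2.496 = -0.1202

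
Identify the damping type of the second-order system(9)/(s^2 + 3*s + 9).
Standard form: ωn²/(s²+2ζωn·s+ωn²) gives ωn=3, ζ=0.5.
Underdamped (ζ = 0.5 < 1)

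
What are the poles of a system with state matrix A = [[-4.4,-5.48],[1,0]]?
Eigenvalues solve det(λI - A) = 0.
Characteristic polynomial: λ^2 + 4.4*λ + 5.48 = 0.
Roots: -2.2 + 0.8j, -2.2 - 0.8j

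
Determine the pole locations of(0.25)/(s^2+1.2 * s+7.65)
Set denominator = 0: s^2 + 1.2*s + 7.65 = 0 → Poles: -0.6 + 2.7j, -0.6 - 2.7j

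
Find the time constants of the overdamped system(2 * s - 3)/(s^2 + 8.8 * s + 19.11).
Overdamped: real poles at -3.9, -4.9. τ = -1/pole → τ₁ = 0.2564, τ₂ = 0.2041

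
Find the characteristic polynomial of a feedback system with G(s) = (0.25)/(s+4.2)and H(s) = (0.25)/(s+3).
Characteristic poly = G_den * H_den + G_num * H_num = (s^2 + 7.2*s + 12.6) + (0.0625) = s^2 + 7.2*s + 12.6625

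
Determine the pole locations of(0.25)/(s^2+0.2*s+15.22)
Set denominator = 0: s^2 + 0.2*s + 15.22 = 0 → Poles: -0.1 + 3.9j, -0.1 - 3.9j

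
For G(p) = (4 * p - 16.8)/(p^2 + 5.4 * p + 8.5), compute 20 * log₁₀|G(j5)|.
Substitute p = j*5: G(j5) = 0.81618 + 0.123446j.
|G(j5)| = sqrt(Re² + Im²) = 0.8255.
20*log₁₀(0.8255) = -1.67 dB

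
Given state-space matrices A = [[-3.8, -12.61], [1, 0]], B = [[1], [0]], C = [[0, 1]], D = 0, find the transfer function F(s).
F(s) = C(sI - A)⁻¹B + D.
Characteristic polynomial det(sI - A) = s^2 + 3.8*s + 12.61.
Numerator from C·adj(sI-A)·B + D·det(sI-A) = 1.
F(s) = (1)/(s^2 + 3.8*s + 12.61)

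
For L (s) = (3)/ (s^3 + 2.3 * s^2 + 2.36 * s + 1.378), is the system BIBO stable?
Denominator: s^3 + 2.3*s^2 + 2.36*s + 1.378 = (s + 1.3)(s^2 + s + 1.06). Poles: -0.5 + 0.9j, -0.5 - 0.9j, -1.3. All Re(p)<0: Yes (stable)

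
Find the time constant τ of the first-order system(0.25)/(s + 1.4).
First-order system: τ = -1/pole. Pole = -1.4. τ = -1/(-1.4) = 0.7143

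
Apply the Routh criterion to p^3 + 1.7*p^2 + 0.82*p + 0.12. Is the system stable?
Routh array:
p^3: [1, 0.82]; p^2: [1.7, 0.12]; p^1: [0.749412]; p^0: [0.12]
First column: [1, 1.7, 0.749412, 0.12]. Sign changes = 0.
Yes, stable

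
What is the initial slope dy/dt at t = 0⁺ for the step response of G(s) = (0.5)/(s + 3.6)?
IVT: y'(0⁺) = lim_{s→∞} s²·Y(s) = lim_{s→∞} s·G(s).
deg(num) = 0, deg(den) = 1, relative degree = 1, so s·G(s) → (leading num)/(leading den) = 0.5/1 = 0.5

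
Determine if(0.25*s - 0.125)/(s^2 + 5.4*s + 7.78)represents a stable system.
Denominator: s^2 + 5.4*s + 7.78. Poles: -2.7 + 0.7j, -2.7 - 0.7j. All Re(p)<0: Yes (stable)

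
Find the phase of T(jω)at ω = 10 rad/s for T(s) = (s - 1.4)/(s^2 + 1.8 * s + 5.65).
Substitute s = j*10: T(j10) = 0.0338275 - 0.0995348j.
∠T(j10) = atan2(Im, Re) = atan2(-0.0995348, 0.0338275) = -71.23°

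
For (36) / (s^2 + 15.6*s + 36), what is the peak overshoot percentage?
Standard form: ωn²/(s²+2ζωn·s+ωn²) → ωn = 6, ζ = 1.3.
ζ ≥ 1, so the response is non-oscillatory: peak overshoot = 0%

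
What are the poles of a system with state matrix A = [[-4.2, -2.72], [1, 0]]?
Eigenvalues solve det(λI - A) = 0.
Characteristic polynomial: λ^2 + 4.2*λ + 2.72 = 0.
Factor: (λ + 0.8)(λ + 3.4) = 0.
Roots: -0.8, -3.4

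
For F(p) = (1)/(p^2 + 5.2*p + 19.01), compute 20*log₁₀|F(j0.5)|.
Substitute p = j*0.5: F(j0.5) = 0.0523003 - 0.00724845j.
|F(j0.5)| = sqrt(Re² + Im²) = 0.0528.
20*log₁₀(0.0528) = -25.55 dB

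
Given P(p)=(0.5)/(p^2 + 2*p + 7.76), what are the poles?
Set denominator = 0: p^2 + 2*p + 7.76 = 0 → Poles: -1 + 2.6j, -1 - 2.6j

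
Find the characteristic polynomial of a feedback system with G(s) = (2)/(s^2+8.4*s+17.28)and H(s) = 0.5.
Characteristic poly = G_den * H_den + G_num * H_num = (s^2 + 8.4*s + 17.28) + (1) = s^2 + 8.4*s + 18.28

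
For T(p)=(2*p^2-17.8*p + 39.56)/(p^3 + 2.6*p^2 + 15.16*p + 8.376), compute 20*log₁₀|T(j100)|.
Substitute p = j*100: T(j100) = 0.00230152 - 0.0199308j.
|T(j100)| = sqrt(Re² + Im²) = 0.02006.
20*log₁₀(0.02006) = -33.95 dB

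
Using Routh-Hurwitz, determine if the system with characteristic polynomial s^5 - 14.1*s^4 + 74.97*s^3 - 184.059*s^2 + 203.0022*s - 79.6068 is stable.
Routh array:
s^5: [1, 74.97, 203.0022]; s^4: [-14.1, -184.059, -79.6068]; s^3: [61.9162, 197.356]; s^2: [-139.116, -79.6068]; s^1: [161.926]; s^0: [-79.6068]
First column: [1, -14.1, 61.9162, -139.116, 161.926, -79.6068]. Sign changes = 5.
No, unstable (5 RHP root(s))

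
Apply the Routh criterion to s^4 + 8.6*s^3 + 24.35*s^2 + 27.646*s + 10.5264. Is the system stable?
Routh array:
s^4: [1, 24.35, 10.5264]; s^3: [8.6, 27.646]; s^2: [21.1353, 10.5264]; s^1: [23.3628]; s^0: [10.5264]
First column: [1, 8.6, 21.1353, 23.3628, 10.5264]. Sign changes = 0.
Yes, stable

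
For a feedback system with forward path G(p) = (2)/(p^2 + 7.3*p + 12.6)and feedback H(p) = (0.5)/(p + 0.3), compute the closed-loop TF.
Closed-loop T = G/(1+GH).
Numerator: G_num * H_den = 2*p + 0.6.
Denominator: G_den * H_den + G_num * H_num = (p^3 + 7.6*p^2 + 14.79*p + 3.78) + (1) = p^3 + 7.6*p^2 + 14.79*p + 4.78.
T(p) = (2*p + 0.6)/(p^3 + 7.6*p^2 + 14.79*p + 4.78)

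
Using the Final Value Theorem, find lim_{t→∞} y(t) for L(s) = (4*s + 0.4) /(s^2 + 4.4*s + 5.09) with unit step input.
FVT: lim_{t→∞} y(t) = lim_{s→0} s*Y(s) where Y(s) = L(s)/s.
= lim_{s→0} L(s) = L(0) = num(0)/den(0) = 0.4/5.09 = 0.07859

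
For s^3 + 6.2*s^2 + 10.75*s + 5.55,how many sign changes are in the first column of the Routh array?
Routh array:
s^3: [1, 10.75]; s^2: [6.2, 5.55]; s^1: [9.85484]; s^0: [5.55]
First column: [1, 6.2, 9.85484, 5.55]. Sign changes = 0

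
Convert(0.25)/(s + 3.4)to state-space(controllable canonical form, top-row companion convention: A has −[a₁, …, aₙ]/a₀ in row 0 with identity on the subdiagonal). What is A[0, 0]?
Reachable canonical form for den = s + 3.4: top row of A = -[a₁,a₂,...,aₙ]/a₀, ones on the subdiagonal, zeros elsewhere.
A = [[-3.4]].
A[0,0] = -3.4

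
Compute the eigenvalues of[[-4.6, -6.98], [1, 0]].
Eigenvalues solve det(λI - A) = 0.
Characteristic polynomial: λ^2 + 4.6*λ + 6.98 = 0.
Roots: -2.3 + 1.3j, -2.3 - 1.3j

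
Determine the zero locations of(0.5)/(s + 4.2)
Numerator is a nonzero constant (0.5) → Zeros: none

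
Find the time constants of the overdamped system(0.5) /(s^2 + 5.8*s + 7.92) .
Overdamped: real poles at -3.6, -2.2. τ = -1/pole → τ₁ = 0.2778, τ₂ = 0.4545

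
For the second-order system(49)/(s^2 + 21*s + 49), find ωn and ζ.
Standard form: ωn²/(s²+2ζωn·s+ωn²).
const=49=ωn² → ωn=7, s coeff=21=2ζωn → ζ=1.5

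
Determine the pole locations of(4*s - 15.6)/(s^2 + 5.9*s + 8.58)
Set denominator = 0: s^2 + 5.9*s + 8.58 = (s + 3.3)(s + 2.6) = 0 → Poles: -2.6, -3.3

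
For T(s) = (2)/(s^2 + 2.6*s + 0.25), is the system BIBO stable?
Denominator: s^2 + 2.6*s + 0.25 = (s + 2.5)(s + 0.1). Poles: -0.1, -2.5. All Re(p)<0: Yes (stable)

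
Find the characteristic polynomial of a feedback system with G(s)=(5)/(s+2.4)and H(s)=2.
Characteristic poly = G_den * H_den + G_num * H_num = (s + 2.4) + (10) = s + 12.4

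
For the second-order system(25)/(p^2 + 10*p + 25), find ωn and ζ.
Standard form: ωn²/(p²+2ζωn·p+ωn²).
const=25=ωn² → ωn=5, p coeff=10=2ζωn → ζ=1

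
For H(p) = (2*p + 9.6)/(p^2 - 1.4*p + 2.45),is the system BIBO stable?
Denominator: p^2 - 1.4*p + 2.45. Poles: 0.7 + 1.4j, 0.7 - 1.4j. All Re(p)<0: No (unstable)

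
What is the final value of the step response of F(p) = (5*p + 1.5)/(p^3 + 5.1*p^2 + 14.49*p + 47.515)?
FVT: lim_{t→∞} y(t) = lim_{p→0} p*Y(p) where Y(p) = F(p)/p.
= lim_{p→0} F(p) = F(0) = num(0)/den(0) = 1.5/47.515 = 0.03157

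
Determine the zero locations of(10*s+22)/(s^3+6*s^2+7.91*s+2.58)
Set numerator = 0: 10*s + 22 = 0 → Zeros: -2.2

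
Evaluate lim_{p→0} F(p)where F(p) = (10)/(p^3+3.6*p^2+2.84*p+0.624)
DC gain = F(0) = num(0)/den(0) = 10/0.624 = 16.03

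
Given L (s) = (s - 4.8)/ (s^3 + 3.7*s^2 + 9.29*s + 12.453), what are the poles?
Set denominator = 0: s^3 + 3.7*s^2 + 9.29*s + 12.453 = (s + 2.1)(s^2 + 1.6*s + 5.93) = 0 → Poles: -0.8 + 2.3j, -0.8 - 2.3j, -2.1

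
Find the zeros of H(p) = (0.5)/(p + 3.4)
Numerator is a nonzero constant (0.5) → Zeros: none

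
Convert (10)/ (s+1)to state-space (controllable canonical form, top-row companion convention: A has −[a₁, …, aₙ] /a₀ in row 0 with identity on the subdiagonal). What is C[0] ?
Reachable canonical form: C = numerator coefficients (right-aligned, zero-padded to length n).
num = 10, C = [[10]].
C[0] = 10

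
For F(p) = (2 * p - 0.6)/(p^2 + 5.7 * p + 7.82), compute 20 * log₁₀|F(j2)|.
Substitute p = j*2: F(j2) = 0.299601 + 0.153024j.
|F(j2)| = sqrt(Re² + Im²) = 0.3364.
20*log₁₀(0.3364) = -9.46 dB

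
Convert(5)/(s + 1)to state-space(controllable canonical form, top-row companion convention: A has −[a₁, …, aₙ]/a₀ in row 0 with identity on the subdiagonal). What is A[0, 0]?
Reachable canonical form for den = s + 1: top row of A = -[a₁,a₂,...,aₙ]/a₀, ones on the subdiagonal, zeros elsewhere.
A = [[-1]].
A[0,0] = -1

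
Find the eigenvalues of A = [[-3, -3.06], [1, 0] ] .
Eigenvalues solve det(λI - A) = 0.
Characteristic polynomial: λ^2 + 3*λ + 3.06 = 0.
Roots: -1.5 + 0.9j, -1.5 - 0.9j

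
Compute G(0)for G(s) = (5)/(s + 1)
DC gain = G(0) = num(0)/den(0) = 5/1 = 5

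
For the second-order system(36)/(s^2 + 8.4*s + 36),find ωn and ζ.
Standard form: ωn²/(s²+2ζωn·s+ωn²).
const=36=ωn² → ωn=6, s coeff=8.4=2ζωn → ζ=0.7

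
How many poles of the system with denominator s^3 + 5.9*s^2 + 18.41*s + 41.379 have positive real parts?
s^3 + 5.9*s^2 + 18.41*s + 41.379 = (s + 3.9)(s^2 + 2*s + 10.61). Poles: -1 + 3.1j, -1 - 3.1j, -3.9. RHP poles (Re>0): 0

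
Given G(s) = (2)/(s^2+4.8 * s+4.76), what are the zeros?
Numerator is a nonzero constant (2) → Zeros: none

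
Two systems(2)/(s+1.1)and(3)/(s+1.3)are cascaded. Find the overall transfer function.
Series: H = H₁ · H₂ = (n₁·n₂)/(d₁·d₂).
Num: n₁·n₂ = 6. Den: d₁·d₂ = s^2 + 2.4*s + 1.43.
H(s) = (6)/(s^2 + 2.4*s + 1.43)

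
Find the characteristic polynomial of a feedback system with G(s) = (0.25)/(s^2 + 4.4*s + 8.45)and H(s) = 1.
Characteristic poly = G_den * H_den + G_num * H_num = (s^2 + 4.4*s + 8.45) + (0.25) = s^2 + 4.4*s + 8.7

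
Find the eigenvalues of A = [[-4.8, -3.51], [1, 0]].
Eigenvalues solve det(λI - A) = 0.
Characteristic polynomial: λ^2 + 4.8*λ + 3.51 = 0.
Factor: (λ + 3.9)(λ + 0.9) = 0.
Roots: -0.9, -3.9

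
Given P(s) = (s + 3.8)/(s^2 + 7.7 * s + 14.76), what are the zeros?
Set numerator = 0: s + 3.8 = 0 → Zeros: -3.8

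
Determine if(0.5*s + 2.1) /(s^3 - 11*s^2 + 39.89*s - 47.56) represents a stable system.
Denominator: s^3 - 11*s^2 + 39.89*s - 47.56 = (s - 4.1)(s - 2.9)(s - 4). Poles: 2.9, 4, 4.1. All Re(p)<0: No (unstable)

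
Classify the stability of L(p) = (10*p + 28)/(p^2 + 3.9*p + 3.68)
Denominator: p^2 + 3.9*p + 3.68 = (p + 1.6)(p + 2.3). Poles: -1.6, -2.3. Stable (all poles in LHP)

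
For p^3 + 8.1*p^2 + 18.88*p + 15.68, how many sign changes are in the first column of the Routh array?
Routh array:
p^3: [1, 18.88]; p^2: [8.1, 15.68]; p^1: [16.9442]; p^0: [15.68]
First column: [1, 8.1, 16.9442, 15.68]. Sign changes = 0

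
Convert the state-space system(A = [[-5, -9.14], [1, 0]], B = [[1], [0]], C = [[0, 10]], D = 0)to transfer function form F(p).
F(p) = C(pI - A)⁻¹B + D.
Characteristic polynomial det(pI - A) = p^2 + 5*p + 9.14.
Numerator from C·adj(pI-A)·B + D·det(pI-A) = 10.
F(p) = (10)/(p^2 + 5*p + 9.14)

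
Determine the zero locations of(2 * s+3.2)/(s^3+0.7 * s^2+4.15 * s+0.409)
Set numerator = 0: 2*s + 3.2 = 0 → Zeros: -1.6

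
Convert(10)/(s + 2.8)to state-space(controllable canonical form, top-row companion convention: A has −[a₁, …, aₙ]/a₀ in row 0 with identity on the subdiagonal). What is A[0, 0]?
Reachable canonical form for den = s + 2.8: top row of A = -[a₁,a₂,...,aₙ]/a₀, ones on the subdiagonal, zeros elsewhere.
A = [[-2.8]].
A[0,0] = -2.8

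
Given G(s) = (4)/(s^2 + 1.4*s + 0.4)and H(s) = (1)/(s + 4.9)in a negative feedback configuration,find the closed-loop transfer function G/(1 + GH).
Closed-loop T = G/(1+GH).
Numerator: G_num * H_den = 4*s + 19.6.
Denominator: G_den * H_den + G_num * H_num = (s^3 + 6.3*s^2 + 7.26*s + 1.96) + (4) = s^3 + 6.3*s^2 + 7.26*s + 5.96.
T(s) = (4*s + 19.6)/(s^3 + 6.3*s^2 + 7.26*s + 5.96)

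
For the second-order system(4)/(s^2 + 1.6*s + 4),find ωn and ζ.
Standard form: ωn²/(s²+2ζωn·s+ωn²).
const=4=ωn² → ωn=2, s coeff=1.6=2ζωn → ζ=0.4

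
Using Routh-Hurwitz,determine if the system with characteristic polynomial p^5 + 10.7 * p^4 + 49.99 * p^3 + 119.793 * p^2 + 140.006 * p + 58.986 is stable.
Routh array:
p^5: [1, 49.99, 140.006]; p^4: [10.7, 119.793, 58.986]; p^3: [38.7944, 134.493]; p^2: [82.698, 58.986]; p^1: [106.822]; p^0: [58.986]
First column: [1, 10.7, 38.7944, 82.698, 106.822, 58.986]. Sign changes = 0.
Yes, stable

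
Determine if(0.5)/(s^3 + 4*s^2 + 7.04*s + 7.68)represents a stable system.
Denominator: s^3 + 4*s^2 + 7.04*s + 7.68 = (s + 2.4)(s^2 + 1.6*s + 3.2). Poles: -0.8 + 1.6j, -0.8 - 1.6j, -2.4. All Re(p)<0: Yes (stable)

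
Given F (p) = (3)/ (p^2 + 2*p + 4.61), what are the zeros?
Numerator is a nonzero constant (3) → Zeros: none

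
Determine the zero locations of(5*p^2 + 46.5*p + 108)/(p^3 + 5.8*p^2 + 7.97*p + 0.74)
Set numerator = 0: 5*p^2 + 46.5*p + 108 = 5*(p + 4.8)(p + 4.5) = 0 → Zeros: -4.5, -4.8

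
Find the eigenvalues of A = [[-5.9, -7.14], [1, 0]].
Eigenvalues solve det(λI - A) = 0.
Characteristic polynomial: λ^2 + 5.9*λ + 7.14 = 0.
Factor: (λ + 4.2)(λ + 1.7) = 0.
Roots: -1.7, -4.2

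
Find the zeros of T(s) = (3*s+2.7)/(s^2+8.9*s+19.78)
Set numerator = 0: 3*s + 2.7 = 0 → Zeros: -0.9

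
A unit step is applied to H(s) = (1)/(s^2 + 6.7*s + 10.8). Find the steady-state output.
FVT: lim_{t→∞} y(t) = lim_{s→0} s*Y(s) where Y(s) = H(s)/s.
= lim_{s→0} H(s) = H(0) = num(0)/den(0) = 1/10.8 = 0.09259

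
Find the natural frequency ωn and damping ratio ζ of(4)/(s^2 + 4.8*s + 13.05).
Underdamped: complex pole -2.4 + 2.7j. ωn = |pole| = 3.612, ζ = -Re(pole)/ωn = 0.6644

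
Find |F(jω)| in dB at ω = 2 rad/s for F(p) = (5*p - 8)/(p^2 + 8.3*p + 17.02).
Substitute p = j*2: F(j2) = 0.138941 + 0.590904j.
|F(j2)| = sqrt(Re² + Im²) = 0.607.
20*log₁₀(0.607) = -4.34 dB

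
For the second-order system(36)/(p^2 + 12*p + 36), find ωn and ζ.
Standard form: ωn²/(p²+2ζωn·p+ωn²).
const=36=ωn² → ωn=6, p coeff=12=2ζωn → ζ=1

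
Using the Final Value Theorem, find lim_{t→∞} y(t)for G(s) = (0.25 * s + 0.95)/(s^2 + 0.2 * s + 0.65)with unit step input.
FVT: lim_{t→∞} y(t) = lim_{s→0} s*Y(s) where Y(s) = G(s)/s.
= lim_{s→0} G(s) = G(0) = num(0)/den(0) = 0.95/0.65 = 1.462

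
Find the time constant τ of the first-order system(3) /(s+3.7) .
First-order system: τ = -1/pole. Pole = -3.7. τ = -1/(-3.7) = 0.2703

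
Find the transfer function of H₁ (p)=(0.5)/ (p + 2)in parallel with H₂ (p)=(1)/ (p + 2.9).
Parallel: H = H₁ + H₂ = (n₁·d₂ + n₂·d₁)/(d₁·d₂).
n₁·d₂ = 0.5*p + 1.45. n₂·d₁ = p + 2. Sum = 1.5*p + 3.45. d₁·d₂ = p^2 + 4.9*p + 5.8.
H(p) = (1.5*p + 3.45)/(p^2 + 4.9*p + 5.8)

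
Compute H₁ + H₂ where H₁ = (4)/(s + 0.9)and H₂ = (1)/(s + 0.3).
Parallel: H = H₁ + H₂ = (n₁·d₂ + n₂·d₁)/(d₁·d₂).
n₁·d₂ = 4*s + 1.2. n₂·d₁ = s + 0.9. Sum = 5*s + 2.1. d₁·d₂ = s^2 + 1.2*s + 0.27.
H(s) = (5*s + 2.1)/(s^2 + 1.2*s + 0.27)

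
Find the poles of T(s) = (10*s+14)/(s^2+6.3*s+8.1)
Set denominator = 0: s^2 + 6.3*s + 8.1 = (s + 4.5)(s + 1.8) = 0 → Poles: -1.8, -4.5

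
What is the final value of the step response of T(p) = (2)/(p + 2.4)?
FVT: lim_{t→∞} y(t) = lim_{p→0} p*Y(p) where Y(p) = T(p)/p.
= lim_{p→0} T(p) = T(0) = num(0)/den(0) = 2/2.4 = 0.8333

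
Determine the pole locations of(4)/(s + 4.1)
Set denominator = 0: s + 4.1 = 0 → Poles: -4.1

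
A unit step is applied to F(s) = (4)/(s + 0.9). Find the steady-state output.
FVT: lim_{t→∞} y(t) = lim_{s→0} s*Y(s) where Y(s) = F(s)/s.
= lim_{s→0} F(s) = F(0) = num(0)/den(0) = 4/0.9 = 4.444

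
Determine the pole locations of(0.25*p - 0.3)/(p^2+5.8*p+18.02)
Set denominator = 0: p^2 + 5.8*p + 18.02 = 0 → Poles: -2.9 + 3.1j, -2.9 - 3.1j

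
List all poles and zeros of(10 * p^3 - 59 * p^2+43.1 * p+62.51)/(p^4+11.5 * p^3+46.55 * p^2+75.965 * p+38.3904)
Set denominator = 0: p^4 + 11.5*p^3 + 46.55*p^2 + 75.965*p + 38.3904 = (p + 3.2)(p + 3.1)(p + 4.3)(p + 0.9) = 0 → Poles: -0.9, -3.1, -3.2, -4.3
Set numerator = 0: 10*p^3 - 59*p^2 + 43.1*p + 62.51 = 10*(p - 4.7)(p + 0.7)(p - 1.9) = 0 → Zeros: -0.7, 1.9, 4.7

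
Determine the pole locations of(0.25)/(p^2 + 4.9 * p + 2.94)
Set denominator = 0: p^2 + 4.9*p + 2.94 = (p + 0.7)(p + 4.2) = 0 → Poles: -0.7, -4.2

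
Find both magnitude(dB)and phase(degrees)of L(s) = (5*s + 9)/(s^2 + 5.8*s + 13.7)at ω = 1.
Substitute s = j*1: L(j1) = 0.735136 + 0.0579695j.
|L| = 20*log₁₀(sqrt(Re²+Im²)) = -2.65 dB.
∠L = atan2(Im, Re) = 4.51°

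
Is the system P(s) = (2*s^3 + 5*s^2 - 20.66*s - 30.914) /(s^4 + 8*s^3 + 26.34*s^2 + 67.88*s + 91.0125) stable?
Denominator: s^4 + 8*s^3 + 26.34*s^2 + 67.88*s + 91.0125 = (s + 4.5)(s + 2.5)(s^2 + s + 8.09). Poles: -0.5 + 2.8j, -0.5 - 2.8j, -2.5, -4.5. All Re(p)<0: Yes (stable)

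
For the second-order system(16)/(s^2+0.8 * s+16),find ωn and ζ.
Standard form: ωn²/(s²+2ζωn·s+ωn²).
const=16=ωn² → ωn=4, s coeff=0.8=2ζωn → ζ=0.1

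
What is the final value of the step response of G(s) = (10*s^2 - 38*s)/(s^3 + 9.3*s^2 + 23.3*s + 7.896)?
FVT: lim_{t→∞} y(t) = lim_{s→0} s*Y(s) where Y(s) = G(s)/s.
= lim_{s→0} G(s) = G(0) = num(0)/den(0) = 0/7.896 = 0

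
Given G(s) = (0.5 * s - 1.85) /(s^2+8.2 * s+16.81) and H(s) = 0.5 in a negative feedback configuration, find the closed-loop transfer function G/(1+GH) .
Closed-loop T = G/(1+GH).
Numerator: G_num * H_den = 0.5*s - 1.85.
Denominator: G_den * H_den + G_num * H_num = (s^2 + 8.2*s + 16.81) + (0.25*s - 0.925) = s^2 + 8.45*s + 15.885.
T(s) = (0.5*s - 1.85)/(s^2 + 8.45*s + 15.885)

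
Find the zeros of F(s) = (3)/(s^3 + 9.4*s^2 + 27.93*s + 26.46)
Numerator is a nonzero constant (3) → Zeros: none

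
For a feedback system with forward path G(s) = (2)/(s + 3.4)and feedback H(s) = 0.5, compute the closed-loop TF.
Closed-loop T = G/(1+GH).
Numerator: G_num * H_den = 2.
Denominator: G_den * H_den + G_num * H_num = (s + 3.4) + (1) = s + 4.4.
T(s) = (2)/(s + 4.4)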